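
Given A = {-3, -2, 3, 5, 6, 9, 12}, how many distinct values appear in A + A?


A + A = {a + a' : a, a' ∈ A}; |A| = 7.
General bounds: 2|A| - 1 ≤ |A + A| ≤ |A|(|A|+1)/2, i.e. 13 ≤ |A + A| ≤ 28.
Lower bound 2|A|-1 is attained iff A is an arithmetic progression.
Enumerate sums a + a' for a ≤ a' (symmetric, so this suffices):
a = -3: -3+-3=-6, -3+-2=-5, -3+3=0, -3+5=2, -3+6=3, -3+9=6, -3+12=9
a = -2: -2+-2=-4, -2+3=1, -2+5=3, -2+6=4, -2+9=7, -2+12=10
a = 3: 3+3=6, 3+5=8, 3+6=9, 3+9=12, 3+12=15
a = 5: 5+5=10, 5+6=11, 5+9=14, 5+12=17
a = 6: 6+6=12, 6+9=15, 6+12=18
a = 9: 9+9=18, 9+12=21
a = 12: 12+12=24
Distinct sums: {-6, -5, -4, 0, 1, 2, 3, 4, 6, 7, 8, 9, 10, 11, 12, 14, 15, 17, 18, 21, 24}
|A + A| = 21

|A + A| = 21


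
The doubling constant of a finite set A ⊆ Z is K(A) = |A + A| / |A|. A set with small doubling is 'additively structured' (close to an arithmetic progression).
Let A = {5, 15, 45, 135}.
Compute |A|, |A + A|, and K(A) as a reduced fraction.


|A| = 4.
Compute A + A by enumerating all 16 pairs.
A + A = {10, 20, 30, 50, 60, 90, 140, 150, 180, 270}, so |A + A| = 10.
K = |A + A| / |A| = 10/4 = 5/2 ≈ 2.5000.
Reference: AP of size 4 gives K = 7/4 ≈ 1.7500; a fully generic set of size 4 gives K ≈ 2.5000.

|A| = 4, |A + A| = 10, K = 10/4 = 5/2.


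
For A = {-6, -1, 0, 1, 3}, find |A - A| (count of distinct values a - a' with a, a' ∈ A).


A - A = {a - a' : a, a' ∈ A}; |A| = 5.
Bounds: 2|A|-1 ≤ |A - A| ≤ |A|² - |A| + 1, i.e. 9 ≤ |A - A| ≤ 21.
Note: 0 ∈ A - A always (from a - a). The set is symmetric: if d ∈ A - A then -d ∈ A - A.
Enumerate nonzero differences d = a - a' with a > a' (then include -d):
Positive differences: {1, 2, 3, 4, 5, 6, 7, 9}
Full difference set: {0} ∪ (positive diffs) ∪ (negative diffs).
|A - A| = 1 + 2·8 = 17 (matches direct enumeration: 17).

|A - A| = 17


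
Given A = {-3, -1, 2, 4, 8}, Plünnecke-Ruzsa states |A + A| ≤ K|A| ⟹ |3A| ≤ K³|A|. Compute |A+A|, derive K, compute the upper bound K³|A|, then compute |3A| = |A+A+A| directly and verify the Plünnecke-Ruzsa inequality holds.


|A| = 5.
Step 1: Compute A + A by enumerating all 25 pairs.
A + A = {-6, -4, -2, -1, 1, 3, 4, 5, 6, 7, 8, 10, 12, 16}, so |A + A| = 14.
Step 2: Doubling constant K = |A + A|/|A| = 14/5 = 14/5 ≈ 2.8000.
Step 3: Plünnecke-Ruzsa gives |3A| ≤ K³·|A| = (2.8000)³ · 5 ≈ 109.7600.
Step 4: Compute 3A = A + A + A directly by enumerating all triples (a,b,c) ∈ A³; |3A| = 26.
Step 5: Check 26 ≤ 109.7600? Yes ✓.

K = 14/5, Plünnecke-Ruzsa bound K³|A| ≈ 109.7600, |3A| = 26, inequality holds.


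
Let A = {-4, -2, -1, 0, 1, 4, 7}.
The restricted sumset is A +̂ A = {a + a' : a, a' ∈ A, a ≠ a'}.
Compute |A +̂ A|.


Restricted sumset: A +̂ A = {a + a' : a ∈ A, a' ∈ A, a ≠ a'}.
Equivalently, take A + A and drop any sum 2a that is achievable ONLY as a + a for a ∈ A (i.e. sums representable only with equal summands).
Enumerate pairs (a, a') with a < a' (symmetric, so each unordered pair gives one sum; this covers all a ≠ a'):
  -4 + -2 = -6
  -4 + -1 = -5
  -4 + 0 = -4
  -4 + 1 = -3
  -4 + 4 = 0
  -4 + 7 = 3
  -2 + -1 = -3
  -2 + 0 = -2
  -2 + 1 = -1
  -2 + 4 = 2
  -2 + 7 = 5
  -1 + 0 = -1
  -1 + 1 = 0
  -1 + 4 = 3
  -1 + 7 = 6
  0 + 1 = 1
  0 + 4 = 4
  0 + 7 = 7
  1 + 4 = 5
  1 + 7 = 8
  4 + 7 = 11
Collected distinct sums: {-6, -5, -4, -3, -2, -1, 0, 1, 2, 3, 4, 5, 6, 7, 8, 11}
|A +̂ A| = 16
(Reference bound: |A +̂ A| ≥ 2|A| - 3 for |A| ≥ 2, with |A| = 7 giving ≥ 11.)

|A +̂ A| = 16


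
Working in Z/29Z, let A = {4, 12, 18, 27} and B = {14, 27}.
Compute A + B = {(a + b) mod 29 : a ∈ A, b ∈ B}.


Work in Z/29Z: reduce every sum a + b modulo 29.
Enumerate all 8 pairs:
a = 4: 4+14=18, 4+27=2
a = 12: 12+14=26, 12+27=10
a = 18: 18+14=3, 18+27=16
a = 27: 27+14=12, 27+27=25
Distinct residues collected: {2, 3, 10, 12, 16, 18, 25, 26}
|A + B| = 8 (out of 29 total residues).

A + B = {2, 3, 10, 12, 16, 18, 25, 26}


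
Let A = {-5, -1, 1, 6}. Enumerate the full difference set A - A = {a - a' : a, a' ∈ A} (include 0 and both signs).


A - A = {a - a' : a, a' ∈ A}.
Compute a - a' for each ordered pair (a, a'):
a = -5: -5--5=0, -5--1=-4, -5-1=-6, -5-6=-11
a = -1: -1--5=4, -1--1=0, -1-1=-2, -1-6=-7
a = 1: 1--5=6, 1--1=2, 1-1=0, 1-6=-5
a = 6: 6--5=11, 6--1=7, 6-1=5, 6-6=0
Collecting distinct values (and noting 0 appears from a-a):
A - A = {-11, -7, -6, -5, -4, -2, 0, 2, 4, 5, 6, 7, 11}
|A - A| = 13

A - A = {-11, -7, -6, -5, -4, -2, 0, 2, 4, 5, 6, 7, 11}


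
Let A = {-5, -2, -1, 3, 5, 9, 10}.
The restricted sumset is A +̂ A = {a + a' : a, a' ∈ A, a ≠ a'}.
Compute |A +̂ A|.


Restricted sumset: A +̂ A = {a + a' : a ∈ A, a' ∈ A, a ≠ a'}.
Equivalently, take A + A and drop any sum 2a that is achievable ONLY as a + a for a ∈ A (i.e. sums representable only with equal summands).
Enumerate pairs (a, a') with a < a' (symmetric, so each unordered pair gives one sum; this covers all a ≠ a'):
  -5 + -2 = -7
  -5 + -1 = -6
  -5 + 3 = -2
  -5 + 5 = 0
  -5 + 9 = 4
  -5 + 10 = 5
  -2 + -1 = -3
  -2 + 3 = 1
  -2 + 5 = 3
  -2 + 9 = 7
  -2 + 10 = 8
  -1 + 3 = 2
  -1 + 5 = 4
  -1 + 9 = 8
  -1 + 10 = 9
  3 + 5 = 8
  3 + 9 = 12
  3 + 10 = 13
  5 + 9 = 14
  5 + 10 = 15
  9 + 10 = 19
Collected distinct sums: {-7, -6, -3, -2, 0, 1, 2, 3, 4, 5, 7, 8, 9, 12, 13, 14, 15, 19}
|A +̂ A| = 18
(Reference bound: |A +̂ A| ≥ 2|A| - 3 for |A| ≥ 2, with |A| = 7 giving ≥ 11.)

|A +̂ A| = 18


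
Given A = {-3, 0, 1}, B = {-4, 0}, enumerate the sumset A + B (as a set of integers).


A + B = {a + b : a ∈ A, b ∈ B}.
Enumerate all |A|·|B| = 3·2 = 6 pairs (a, b) and collect distinct sums.
a = -3: -3+-4=-7, -3+0=-3
a = 0: 0+-4=-4, 0+0=0
a = 1: 1+-4=-3, 1+0=1
Collecting distinct sums: A + B = {-7, -4, -3, 0, 1}
|A + B| = 5

A + B = {-7, -4, -3, 0, 1}


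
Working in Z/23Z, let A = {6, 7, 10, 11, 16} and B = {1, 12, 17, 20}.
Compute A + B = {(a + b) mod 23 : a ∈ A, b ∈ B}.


Work in Z/23Z: reduce every sum a + b modulo 23.
Enumerate all 20 pairs:
a = 6: 6+1=7, 6+12=18, 6+17=0, 6+20=3
a = 7: 7+1=8, 7+12=19, 7+17=1, 7+20=4
a = 10: 10+1=11, 10+12=22, 10+17=4, 10+20=7
a = 11: 11+1=12, 11+12=0, 11+17=5, 11+20=8
a = 16: 16+1=17, 16+12=5, 16+17=10, 16+20=13
Distinct residues collected: {0, 1, 3, 4, 5, 7, 8, 10, 11, 12, 13, 17, 18, 19, 22}
|A + B| = 15 (out of 23 total residues).

A + B = {0, 1, 3, 4, 5, 7, 8, 10, 11, 12, 13, 17, 18, 19, 22}


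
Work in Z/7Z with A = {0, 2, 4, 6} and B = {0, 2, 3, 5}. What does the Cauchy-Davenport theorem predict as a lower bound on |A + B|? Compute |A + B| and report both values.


Cauchy-Davenport: |A + B| ≥ min(p, |A| + |B| - 1) for A, B nonempty in Z/pZ.
|A| = 4, |B| = 4, p = 7.
CD lower bound = min(7, 4 + 4 - 1) = min(7, 7) = 7.
Compute A + B mod 7 directly:
a = 0: 0+0=0, 0+2=2, 0+3=3, 0+5=5
a = 2: 2+0=2, 2+2=4, 2+3=5, 2+5=0
a = 4: 4+0=4, 4+2=6, 4+3=0, 4+5=2
a = 6: 6+0=6, 6+2=1, 6+3=2, 6+5=4
A + B = {0, 1, 2, 3, 4, 5, 6}, so |A + B| = 7.
Verify: 7 ≥ 7? Yes ✓.

CD lower bound = 7, actual |A + B| = 7.


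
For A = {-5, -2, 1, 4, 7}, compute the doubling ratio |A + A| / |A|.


|A| = 5.
Compute A + A by enumerating all 25 pairs.
A + A = {-10, -7, -4, -1, 2, 5, 8, 11, 14}, so |A + A| = 9.
K = |A + A| / |A| = 9/5 (already in lowest terms) ≈ 1.8000.
Reference: AP of size 5 gives K = 9/5 ≈ 1.8000; a fully generic set of size 5 gives K ≈ 3.0000.

|A| = 5, |A + A| = 9, K = 9/5.


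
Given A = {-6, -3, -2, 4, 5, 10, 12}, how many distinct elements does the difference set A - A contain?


A - A = {a - a' : a, a' ∈ A}; |A| = 7.
Bounds: 2|A|-1 ≤ |A - A| ≤ |A|² - |A| + 1, i.e. 13 ≤ |A - A| ≤ 43.
Note: 0 ∈ A - A always (from a - a). The set is symmetric: if d ∈ A - A then -d ∈ A - A.
Enumerate nonzero differences d = a - a' with a > a' (then include -d):
Positive differences: {1, 2, 3, 4, 5, 6, 7, 8, 10, 11, 12, 13, 14, 15, 16, 18}
Full difference set: {0} ∪ (positive diffs) ∪ (negative diffs).
|A - A| = 1 + 2·16 = 33 (matches direct enumeration: 33).

|A - A| = 33


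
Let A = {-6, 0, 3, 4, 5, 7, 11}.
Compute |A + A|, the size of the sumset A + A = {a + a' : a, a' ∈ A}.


A + A = {a + a' : a, a' ∈ A}; |A| = 7.
General bounds: 2|A| - 1 ≤ |A + A| ≤ |A|(|A|+1)/2, i.e. 13 ≤ |A + A| ≤ 28.
Lower bound 2|A|-1 is attained iff A is an arithmetic progression.
Enumerate sums a + a' for a ≤ a' (symmetric, so this suffices):
a = -6: -6+-6=-12, -6+0=-6, -6+3=-3, -6+4=-2, -6+5=-1, -6+7=1, -6+11=5
a = 0: 0+0=0, 0+3=3, 0+4=4, 0+5=5, 0+7=7, 0+11=11
a = 3: 3+3=6, 3+4=7, 3+5=8, 3+7=10, 3+11=14
a = 4: 4+4=8, 4+5=9, 4+7=11, 4+11=15
a = 5: 5+5=10, 5+7=12, 5+11=16
a = 7: 7+7=14, 7+11=18
a = 11: 11+11=22
Distinct sums: {-12, -6, -3, -2, -1, 0, 1, 3, 4, 5, 6, 7, 8, 9, 10, 11, 12, 14, 15, 16, 18, 22}
|A + A| = 22

|A + A| = 22


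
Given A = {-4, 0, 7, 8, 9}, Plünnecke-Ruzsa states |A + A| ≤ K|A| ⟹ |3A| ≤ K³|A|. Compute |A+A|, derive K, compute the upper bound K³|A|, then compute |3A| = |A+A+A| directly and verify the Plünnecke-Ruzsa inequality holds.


|A| = 5.
Step 1: Compute A + A by enumerating all 25 pairs.
A + A = {-8, -4, 0, 3, 4, 5, 7, 8, 9, 14, 15, 16, 17, 18}, so |A + A| = 14.
Step 2: Doubling constant K = |A + A|/|A| = 14/5 = 14/5 ≈ 2.8000.
Step 3: Plünnecke-Ruzsa gives |3A| ≤ K³·|A| = (2.8000)³ · 5 ≈ 109.7600.
Step 4: Compute 3A = A + A + A directly by enumerating all triples (a,b,c) ∈ A³; |3A| = 28.
Step 5: Check 28 ≤ 109.7600? Yes ✓.

K = 14/5, Plünnecke-Ruzsa bound K³|A| ≈ 109.7600, |3A| = 28, inequality holds.


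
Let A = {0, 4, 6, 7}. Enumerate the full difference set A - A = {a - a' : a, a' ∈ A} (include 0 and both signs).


A - A = {a - a' : a, a' ∈ A}.
Compute a - a' for each ordered pair (a, a'):
a = 0: 0-0=0, 0-4=-4, 0-6=-6, 0-7=-7
a = 4: 4-0=4, 4-4=0, 4-6=-2, 4-7=-3
a = 6: 6-0=6, 6-4=2, 6-6=0, 6-7=-1
a = 7: 7-0=7, 7-4=3, 7-6=1, 7-7=0
Collecting distinct values (and noting 0 appears from a-a):
A - A = {-7, -6, -4, -3, -2, -1, 0, 1, 2, 3, 4, 6, 7}
|A - A| = 13

A - A = {-7, -6, -4, -3, -2, -1, 0, 1, 2, 3, 4, 6, 7}


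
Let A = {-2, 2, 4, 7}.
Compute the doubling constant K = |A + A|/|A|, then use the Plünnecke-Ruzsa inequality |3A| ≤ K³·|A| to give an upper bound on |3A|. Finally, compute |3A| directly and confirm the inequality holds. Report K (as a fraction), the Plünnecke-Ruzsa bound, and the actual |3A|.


|A| = 4.
Step 1: Compute A + A by enumerating all 16 pairs.
A + A = {-4, 0, 2, 4, 5, 6, 8, 9, 11, 14}, so |A + A| = 10.
Step 2: Doubling constant K = |A + A|/|A| = 10/4 = 10/4 ≈ 2.5000.
Step 3: Plünnecke-Ruzsa gives |3A| ≤ K³·|A| = (2.5000)³ · 4 ≈ 62.5000.
Step 4: Compute 3A = A + A + A directly by enumerating all triples (a,b,c) ∈ A³; |3A| = 18.
Step 5: Check 18 ≤ 62.5000? Yes ✓.

K = 10/4, Plünnecke-Ruzsa bound K³|A| ≈ 62.5000, |3A| = 18, inequality holds.


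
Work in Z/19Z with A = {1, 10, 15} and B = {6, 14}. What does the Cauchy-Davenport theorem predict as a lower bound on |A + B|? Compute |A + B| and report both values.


Cauchy-Davenport: |A + B| ≥ min(p, |A| + |B| - 1) for A, B nonempty in Z/pZ.
|A| = 3, |B| = 2, p = 19.
CD lower bound = min(19, 3 + 2 - 1) = min(19, 4) = 4.
Compute A + B mod 19 directly:
a = 1: 1+6=7, 1+14=15
a = 10: 10+6=16, 10+14=5
a = 15: 15+6=2, 15+14=10
A + B = {2, 5, 7, 10, 15, 16}, so |A + B| = 6.
Verify: 6 ≥ 4? Yes ✓.

CD lower bound = 4, actual |A + B| = 6.


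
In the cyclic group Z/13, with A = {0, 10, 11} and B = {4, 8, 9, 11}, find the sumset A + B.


Work in Z/13Z: reduce every sum a + b modulo 13.
Enumerate all 12 pairs:
a = 0: 0+4=4, 0+8=8, 0+9=9, 0+11=11
a = 10: 10+4=1, 10+8=5, 10+9=6, 10+11=8
a = 11: 11+4=2, 11+8=6, 11+9=7, 11+11=9
Distinct residues collected: {1, 2, 4, 5, 6, 7, 8, 9, 11}
|A + B| = 9 (out of 13 total residues).

A + B = {1, 2, 4, 5, 6, 7, 8, 9, 11}


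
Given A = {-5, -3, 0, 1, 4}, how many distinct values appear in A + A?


A + A = {a + a' : a, a' ∈ A}; |A| = 5.
General bounds: 2|A| - 1 ≤ |A + A| ≤ |A|(|A|+1)/2, i.e. 9 ≤ |A + A| ≤ 15.
Lower bound 2|A|-1 is attained iff A is an arithmetic progression.
Enumerate sums a + a' for a ≤ a' (symmetric, so this suffices):
a = -5: -5+-5=-10, -5+-3=-8, -5+0=-5, -5+1=-4, -5+4=-1
a = -3: -3+-3=-6, -3+0=-3, -3+1=-2, -3+4=1
a = 0: 0+0=0, 0+1=1, 0+4=4
a = 1: 1+1=2, 1+4=5
a = 4: 4+4=8
Distinct sums: {-10, -8, -6, -5, -4, -3, -2, -1, 0, 1, 2, 4, 5, 8}
|A + A| = 14

|A + A| = 14


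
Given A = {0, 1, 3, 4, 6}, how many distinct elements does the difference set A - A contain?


A - A = {a - a' : a, a' ∈ A}; |A| = 5.
Bounds: 2|A|-1 ≤ |A - A| ≤ |A|² - |A| + 1, i.e. 9 ≤ |A - A| ≤ 21.
Note: 0 ∈ A - A always (from a - a). The set is symmetric: if d ∈ A - A then -d ∈ A - A.
Enumerate nonzero differences d = a - a' with a > a' (then include -d):
Positive differences: {1, 2, 3, 4, 5, 6}
Full difference set: {0} ∪ (positive diffs) ∪ (negative diffs).
|A - A| = 1 + 2·6 = 13 (matches direct enumeration: 13).

|A - A| = 13


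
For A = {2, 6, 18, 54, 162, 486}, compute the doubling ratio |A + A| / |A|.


|A| = 6.
Compute A + A by enumerating all 36 pairs.
A + A = {4, 8, 12, 20, 24, 36, 56, 60, 72, 108, 164, 168, 180, 216, 324, 488, 492, 504, 540, 648, 972}, so |A + A| = 21.
K = |A + A| / |A| = 21/6 = 7/2 ≈ 3.5000.
Reference: AP of size 6 gives K = 11/6 ≈ 1.8333; a fully generic set of size 6 gives K ≈ 3.5000.

|A| = 6, |A + A| = 21, K = 21/6 = 7/2.


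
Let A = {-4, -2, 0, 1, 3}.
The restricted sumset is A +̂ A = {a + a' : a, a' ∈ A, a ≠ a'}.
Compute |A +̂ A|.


Restricted sumset: A +̂ A = {a + a' : a ∈ A, a' ∈ A, a ≠ a'}.
Equivalently, take A + A and drop any sum 2a that is achievable ONLY as a + a for a ∈ A (i.e. sums representable only with equal summands).
Enumerate pairs (a, a') with a < a' (symmetric, so each unordered pair gives one sum; this covers all a ≠ a'):
  -4 + -2 = -6
  -4 + 0 = -4
  -4 + 1 = -3
  -4 + 3 = -1
  -2 + 0 = -2
  -2 + 1 = -1
  -2 + 3 = 1
  0 + 1 = 1
  0 + 3 = 3
  1 + 3 = 4
Collected distinct sums: {-6, -4, -3, -2, -1, 1, 3, 4}
|A +̂ A| = 8
(Reference bound: |A +̂ A| ≥ 2|A| - 3 for |A| ≥ 2, with |A| = 5 giving ≥ 7.)

|A +̂ A| = 8


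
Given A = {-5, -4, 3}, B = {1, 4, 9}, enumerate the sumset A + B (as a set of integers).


A + B = {a + b : a ∈ A, b ∈ B}.
Enumerate all |A|·|B| = 3·3 = 9 pairs (a, b) and collect distinct sums.
a = -5: -5+1=-4, -5+4=-1, -5+9=4
a = -4: -4+1=-3, -4+4=0, -4+9=5
a = 3: 3+1=4, 3+4=7, 3+9=12
Collecting distinct sums: A + B = {-4, -3, -1, 0, 4, 5, 7, 12}
|A + B| = 8

A + B = {-4, -3, -1, 0, 4, 5, 7, 12}


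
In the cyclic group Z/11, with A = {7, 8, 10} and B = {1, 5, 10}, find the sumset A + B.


Work in Z/11Z: reduce every sum a + b modulo 11.
Enumerate all 9 pairs:
a = 7: 7+1=8, 7+5=1, 7+10=6
a = 8: 8+1=9, 8+5=2, 8+10=7
a = 10: 10+1=0, 10+5=4, 10+10=9
Distinct residues collected: {0, 1, 2, 4, 6, 7, 8, 9}
|A + B| = 8 (out of 11 total residues).

A + B = {0, 1, 2, 4, 6, 7, 8, 9}


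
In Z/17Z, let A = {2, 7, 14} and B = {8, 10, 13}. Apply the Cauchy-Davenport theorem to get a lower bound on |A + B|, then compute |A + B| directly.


Cauchy-Davenport: |A + B| ≥ min(p, |A| + |B| - 1) for A, B nonempty in Z/pZ.
|A| = 3, |B| = 3, p = 17.
CD lower bound = min(17, 3 + 3 - 1) = min(17, 5) = 5.
Compute A + B mod 17 directly:
a = 2: 2+8=10, 2+10=12, 2+13=15
a = 7: 7+8=15, 7+10=0, 7+13=3
a = 14: 14+8=5, 14+10=7, 14+13=10
A + B = {0, 3, 5, 7, 10, 12, 15}, so |A + B| = 7.
Verify: 7 ≥ 5? Yes ✓.

CD lower bound = 5, actual |A + B| = 7.


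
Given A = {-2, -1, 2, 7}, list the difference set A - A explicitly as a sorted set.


A - A = {a - a' : a, a' ∈ A}.
Compute a - a' for each ordered pair (a, a'):
a = -2: -2--2=0, -2--1=-1, -2-2=-4, -2-7=-9
a = -1: -1--2=1, -1--1=0, -1-2=-3, -1-7=-8
a = 2: 2--2=4, 2--1=3, 2-2=0, 2-7=-5
a = 7: 7--2=9, 7--1=8, 7-2=5, 7-7=0
Collecting distinct values (and noting 0 appears from a-a):
A - A = {-9, -8, -5, -4, -3, -1, 0, 1, 3, 4, 5, 8, 9}
|A - A| = 13

A - A = {-9, -8, -5, -4, -3, -1, 0, 1, 3, 4, 5, 8, 9}


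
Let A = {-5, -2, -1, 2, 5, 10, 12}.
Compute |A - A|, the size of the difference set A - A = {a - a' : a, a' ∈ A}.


A - A = {a - a' : a, a' ∈ A}; |A| = 7.
Bounds: 2|A|-1 ≤ |A - A| ≤ |A|² - |A| + 1, i.e. 13 ≤ |A - A| ≤ 43.
Note: 0 ∈ A - A always (from a - a). The set is symmetric: if d ∈ A - A then -d ∈ A - A.
Enumerate nonzero differences d = a - a' with a > a' (then include -d):
Positive differences: {1, 2, 3, 4, 5, 6, 7, 8, 10, 11, 12, 13, 14, 15, 17}
Full difference set: {0} ∪ (positive diffs) ∪ (negative diffs).
|A - A| = 1 + 2·15 = 31 (matches direct enumeration: 31).

|A - A| = 31


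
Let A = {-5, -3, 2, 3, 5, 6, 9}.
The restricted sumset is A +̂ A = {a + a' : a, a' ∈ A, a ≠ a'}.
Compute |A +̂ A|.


Restricted sumset: A +̂ A = {a + a' : a ∈ A, a' ∈ A, a ≠ a'}.
Equivalently, take A + A and drop any sum 2a that is achievable ONLY as a + a for a ∈ A (i.e. sums representable only with equal summands).
Enumerate pairs (a, a') with a < a' (symmetric, so each unordered pair gives one sum; this covers all a ≠ a'):
  -5 + -3 = -8
  -5 + 2 = -3
  -5 + 3 = -2
  -5 + 5 = 0
  -5 + 6 = 1
  -5 + 9 = 4
  -3 + 2 = -1
  -3 + 3 = 0
  -3 + 5 = 2
  -3 + 6 = 3
  -3 + 9 = 6
  2 + 3 = 5
  2 + 5 = 7
  2 + 6 = 8
  2 + 9 = 11
  3 + 5 = 8
  3 + 6 = 9
  3 + 9 = 12
  5 + 6 = 11
  5 + 9 = 14
  6 + 9 = 15
Collected distinct sums: {-8, -3, -2, -1, 0, 1, 2, 3, 4, 5, 6, 7, 8, 9, 11, 12, 14, 15}
|A +̂ A| = 18
(Reference bound: |A +̂ A| ≥ 2|A| - 3 for |A| ≥ 2, with |A| = 7 giving ≥ 11.)

|A +̂ A| = 18


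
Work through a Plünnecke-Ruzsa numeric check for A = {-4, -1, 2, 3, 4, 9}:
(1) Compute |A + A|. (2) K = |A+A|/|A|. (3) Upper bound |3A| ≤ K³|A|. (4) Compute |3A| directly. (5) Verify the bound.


|A| = 6.
Step 1: Compute A + A by enumerating all 36 pairs.
A + A = {-8, -5, -2, -1, 0, 1, 2, 3, 4, 5, 6, 7, 8, 11, 12, 13, 18}, so |A + A| = 17.
Step 2: Doubling constant K = |A + A|/|A| = 17/6 = 17/6 ≈ 2.8333.
Step 3: Plünnecke-Ruzsa gives |3A| ≤ K³·|A| = (2.8333)³ · 6 ≈ 136.4722.
Step 4: Compute 3A = A + A + A directly by enumerating all triples (a,b,c) ∈ A³; |3A| = 30.
Step 5: Check 30 ≤ 136.4722? Yes ✓.

K = 17/6, Plünnecke-Ruzsa bound K³|A| ≈ 136.4722, |3A| = 30, inequality holds.


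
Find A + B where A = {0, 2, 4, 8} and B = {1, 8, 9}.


A + B = {a + b : a ∈ A, b ∈ B}.
Enumerate all |A|·|B| = 4·3 = 12 pairs (a, b) and collect distinct sums.
a = 0: 0+1=1, 0+8=8, 0+9=9
a = 2: 2+1=3, 2+8=10, 2+9=11
a = 4: 4+1=5, 4+8=12, 4+9=13
a = 8: 8+1=9, 8+8=16, 8+9=17
Collecting distinct sums: A + B = {1, 3, 5, 8, 9, 10, 11, 12, 13, 16, 17}
|A + B| = 11

A + B = {1, 3, 5, 8, 9, 10, 11, 12, 13, 16, 17}


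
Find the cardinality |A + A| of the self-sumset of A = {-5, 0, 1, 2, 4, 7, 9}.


A + A = {a + a' : a, a' ∈ A}; |A| = 7.
General bounds: 2|A| - 1 ≤ |A + A| ≤ |A|(|A|+1)/2, i.e. 13 ≤ |A + A| ≤ 28.
Lower bound 2|A|-1 is attained iff A is an arithmetic progression.
Enumerate sums a + a' for a ≤ a' (symmetric, so this suffices):
a = -5: -5+-5=-10, -5+0=-5, -5+1=-4, -5+2=-3, -5+4=-1, -5+7=2, -5+9=4
a = 0: 0+0=0, 0+1=1, 0+2=2, 0+4=4, 0+7=7, 0+9=9
a = 1: 1+1=2, 1+2=3, 1+4=5, 1+7=8, 1+9=10
a = 2: 2+2=4, 2+4=6, 2+7=9, 2+9=11
a = 4: 4+4=8, 4+7=11, 4+9=13
a = 7: 7+7=14, 7+9=16
a = 9: 9+9=18
Distinct sums: {-10, -5, -4, -3, -1, 0, 1, 2, 3, 4, 5, 6, 7, 8, 9, 10, 11, 13, 14, 16, 18}
|A + A| = 21

|A + A| = 21


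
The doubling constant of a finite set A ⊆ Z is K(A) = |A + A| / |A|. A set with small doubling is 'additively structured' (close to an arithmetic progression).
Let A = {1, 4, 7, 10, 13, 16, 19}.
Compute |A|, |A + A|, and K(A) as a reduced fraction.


|A| = 7.
Compute A + A by enumerating all 49 pairs.
A + A = {2, 5, 8, 11, 14, 17, 20, 23, 26, 29, 32, 35, 38}, so |A + A| = 13.
K = |A + A| / |A| = 13/7 (already in lowest terms) ≈ 1.8571.
Reference: AP of size 7 gives K = 13/7 ≈ 1.8571; a fully generic set of size 7 gives K ≈ 4.0000.

|A| = 7, |A + A| = 13, K = 13/7.


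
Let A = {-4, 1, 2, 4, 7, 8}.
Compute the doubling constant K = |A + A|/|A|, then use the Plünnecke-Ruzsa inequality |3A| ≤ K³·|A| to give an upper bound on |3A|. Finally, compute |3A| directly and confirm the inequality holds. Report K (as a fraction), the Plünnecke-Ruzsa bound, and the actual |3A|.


|A| = 6.
Step 1: Compute A + A by enumerating all 36 pairs.
A + A = {-8, -3, -2, 0, 2, 3, 4, 5, 6, 8, 9, 10, 11, 12, 14, 15, 16}, so |A + A| = 17.
Step 2: Doubling constant K = |A + A|/|A| = 17/6 = 17/6 ≈ 2.8333.
Step 3: Plünnecke-Ruzsa gives |3A| ≤ K³·|A| = (2.8333)³ · 6 ≈ 136.4722.
Step 4: Compute 3A = A + A + A directly by enumerating all triples (a,b,c) ∈ A³; |3A| = 31.
Step 5: Check 31 ≤ 136.4722? Yes ✓.

K = 17/6, Plünnecke-Ruzsa bound K³|A| ≈ 136.4722, |3A| = 31, inequality holds.


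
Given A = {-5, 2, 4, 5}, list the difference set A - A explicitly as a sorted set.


A - A = {a - a' : a, a' ∈ A}.
Compute a - a' for each ordered pair (a, a'):
a = -5: -5--5=0, -5-2=-7, -5-4=-9, -5-5=-10
a = 2: 2--5=7, 2-2=0, 2-4=-2, 2-5=-3
a = 4: 4--5=9, 4-2=2, 4-4=0, 4-5=-1
a = 5: 5--5=10, 5-2=3, 5-4=1, 5-5=0
Collecting distinct values (and noting 0 appears from a-a):
A - A = {-10, -9, -7, -3, -2, -1, 0, 1, 2, 3, 7, 9, 10}
|A - A| = 13

A - A = {-10, -9, -7, -3, -2, -1, 0, 1, 2, 3, 7, 9, 10}


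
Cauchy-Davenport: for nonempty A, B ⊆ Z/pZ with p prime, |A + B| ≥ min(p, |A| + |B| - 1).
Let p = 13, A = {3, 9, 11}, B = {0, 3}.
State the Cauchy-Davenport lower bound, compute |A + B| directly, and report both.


Cauchy-Davenport: |A + B| ≥ min(p, |A| + |B| - 1) for A, B nonempty in Z/pZ.
|A| = 3, |B| = 2, p = 13.
CD lower bound = min(13, 3 + 2 - 1) = min(13, 4) = 4.
Compute A + B mod 13 directly:
a = 3: 3+0=3, 3+3=6
a = 9: 9+0=9, 9+3=12
a = 11: 11+0=11, 11+3=1
A + B = {1, 3, 6, 9, 11, 12}, so |A + B| = 6.
Verify: 6 ≥ 4? Yes ✓.

CD lower bound = 4, actual |A + B| = 6.


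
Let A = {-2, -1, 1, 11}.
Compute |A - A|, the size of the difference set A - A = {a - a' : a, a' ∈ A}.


A - A = {a - a' : a, a' ∈ A}; |A| = 4.
Bounds: 2|A|-1 ≤ |A - A| ≤ |A|² - |A| + 1, i.e. 7 ≤ |A - A| ≤ 13.
Note: 0 ∈ A - A always (from a - a). The set is symmetric: if d ∈ A - A then -d ∈ A - A.
Enumerate nonzero differences d = a - a' with a > a' (then include -d):
Positive differences: {1, 2, 3, 10, 12, 13}
Full difference set: {0} ∪ (positive diffs) ∪ (negative diffs).
|A - A| = 1 + 2·6 = 13 (matches direct enumeration: 13).

|A - A| = 13


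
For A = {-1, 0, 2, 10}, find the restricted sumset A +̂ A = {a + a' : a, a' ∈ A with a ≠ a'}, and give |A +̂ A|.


Restricted sumset: A +̂ A = {a + a' : a ∈ A, a' ∈ A, a ≠ a'}.
Equivalently, take A + A and drop any sum 2a that is achievable ONLY as a + a for a ∈ A (i.e. sums representable only with equal summands).
Enumerate pairs (a, a') with a < a' (symmetric, so each unordered pair gives one sum; this covers all a ≠ a'):
  -1 + 0 = -1
  -1 + 2 = 1
  -1 + 10 = 9
  0 + 2 = 2
  0 + 10 = 10
  2 + 10 = 12
Collected distinct sums: {-1, 1, 2, 9, 10, 12}
|A +̂ A| = 6
(Reference bound: |A +̂ A| ≥ 2|A| - 3 for |A| ≥ 2, with |A| = 4 giving ≥ 5.)

|A +̂ A| = 6


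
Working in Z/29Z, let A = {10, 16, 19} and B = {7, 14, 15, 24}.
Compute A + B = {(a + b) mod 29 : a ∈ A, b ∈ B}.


Work in Z/29Z: reduce every sum a + b modulo 29.
Enumerate all 12 pairs:
a = 10: 10+7=17, 10+14=24, 10+15=25, 10+24=5
a = 16: 16+7=23, 16+14=1, 16+15=2, 16+24=11
a = 19: 19+7=26, 19+14=4, 19+15=5, 19+24=14
Distinct residues collected: {1, 2, 4, 5, 11, 14, 17, 23, 24, 25, 26}
|A + B| = 11 (out of 29 total residues).

A + B = {1, 2, 4, 5, 11, 14, 17, 23, 24, 25, 26}


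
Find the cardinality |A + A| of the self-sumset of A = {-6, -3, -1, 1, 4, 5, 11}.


A + A = {a + a' : a, a' ∈ A}; |A| = 7.
General bounds: 2|A| - 1 ≤ |A + A| ≤ |A|(|A|+1)/2, i.e. 13 ≤ |A + A| ≤ 28.
Lower bound 2|A|-1 is attained iff A is an arithmetic progression.
Enumerate sums a + a' for a ≤ a' (symmetric, so this suffices):
a = -6: -6+-6=-12, -6+-3=-9, -6+-1=-7, -6+1=-5, -6+4=-2, -6+5=-1, -6+11=5
a = -3: -3+-3=-6, -3+-1=-4, -3+1=-2, -3+4=1, -3+5=2, -3+11=8
a = -1: -1+-1=-2, -1+1=0, -1+4=3, -1+5=4, -1+11=10
a = 1: 1+1=2, 1+4=5, 1+5=6, 1+11=12
a = 4: 4+4=8, 4+5=9, 4+11=15
a = 5: 5+5=10, 5+11=16
a = 11: 11+11=22
Distinct sums: {-12, -9, -7, -6, -5, -4, -2, -1, 0, 1, 2, 3, 4, 5, 6, 8, 9, 10, 12, 15, 16, 22}
|A + A| = 22

|A + A| = 22


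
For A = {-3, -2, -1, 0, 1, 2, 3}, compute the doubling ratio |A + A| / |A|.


|A| = 7.
Compute A + A by enumerating all 49 pairs.
A + A = {-6, -5, -4, -3, -2, -1, 0, 1, 2, 3, 4, 5, 6}, so |A + A| = 13.
K = |A + A| / |A| = 13/7 (already in lowest terms) ≈ 1.8571.
Reference: AP of size 7 gives K = 13/7 ≈ 1.8571; a fully generic set of size 7 gives K ≈ 4.0000.

|A| = 7, |A + A| = 13, K = 13/7.


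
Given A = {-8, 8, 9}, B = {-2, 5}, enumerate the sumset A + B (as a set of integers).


A + B = {a + b : a ∈ A, b ∈ B}.
Enumerate all |A|·|B| = 3·2 = 6 pairs (a, b) and collect distinct sums.
a = -8: -8+-2=-10, -8+5=-3
a = 8: 8+-2=6, 8+5=13
a = 9: 9+-2=7, 9+5=14
Collecting distinct sums: A + B = {-10, -3, 6, 7, 13, 14}
|A + B| = 6

A + B = {-10, -3, 6, 7, 13, 14}


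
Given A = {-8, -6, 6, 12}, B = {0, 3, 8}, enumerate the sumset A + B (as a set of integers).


A + B = {a + b : a ∈ A, b ∈ B}.
Enumerate all |A|·|B| = 4·3 = 12 pairs (a, b) and collect distinct sums.
a = -8: -8+0=-8, -8+3=-5, -8+8=0
a = -6: -6+0=-6, -6+3=-3, -6+8=2
a = 6: 6+0=6, 6+3=9, 6+8=14
a = 12: 12+0=12, 12+3=15, 12+8=20
Collecting distinct sums: A + B = {-8, -6, -5, -3, 0, 2, 6, 9, 12, 14, 15, 20}
|A + B| = 12

A + B = {-8, -6, -5, -3, 0, 2, 6, 9, 12, 14, 15, 20}


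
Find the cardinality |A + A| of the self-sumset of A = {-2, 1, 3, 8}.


A + A = {a + a' : a, a' ∈ A}; |A| = 4.
General bounds: 2|A| - 1 ≤ |A + A| ≤ |A|(|A|+1)/2, i.e. 7 ≤ |A + A| ≤ 10.
Lower bound 2|A|-1 is attained iff A is an arithmetic progression.
Enumerate sums a + a' for a ≤ a' (symmetric, so this suffices):
a = -2: -2+-2=-4, -2+1=-1, -2+3=1, -2+8=6
a = 1: 1+1=2, 1+3=4, 1+8=9
a = 3: 3+3=6, 3+8=11
a = 8: 8+8=16
Distinct sums: {-4, -1, 1, 2, 4, 6, 9, 11, 16}
|A + A| = 9

|A + A| = 9


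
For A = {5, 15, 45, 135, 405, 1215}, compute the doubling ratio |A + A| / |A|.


|A| = 6.
Compute A + A by enumerating all 36 pairs.
A + A = {10, 20, 30, 50, 60, 90, 140, 150, 180, 270, 410, 420, 450, 540, 810, 1220, 1230, 1260, 1350, 1620, 2430}, so |A + A| = 21.
K = |A + A| / |A| = 21/6 = 7/2 ≈ 3.5000.
Reference: AP of size 6 gives K = 11/6 ≈ 1.8333; a fully generic set of size 6 gives K ≈ 3.5000.

|A| = 6, |A + A| = 21, K = 21/6 = 7/2.


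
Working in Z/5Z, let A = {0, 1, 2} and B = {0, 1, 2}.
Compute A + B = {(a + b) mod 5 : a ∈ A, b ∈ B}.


Work in Z/5Z: reduce every sum a + b modulo 5.
Enumerate all 9 pairs:
a = 0: 0+0=0, 0+1=1, 0+2=2
a = 1: 1+0=1, 1+1=2, 1+2=3
a = 2: 2+0=2, 2+1=3, 2+2=4
Distinct residues collected: {0, 1, 2, 3, 4}
|A + B| = 5 (out of 5 total residues).

A + B = {0, 1, 2, 3, 4}


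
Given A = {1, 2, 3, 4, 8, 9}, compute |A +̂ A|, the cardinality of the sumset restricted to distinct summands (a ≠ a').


Restricted sumset: A +̂ A = {a + a' : a ∈ A, a' ∈ A, a ≠ a'}.
Equivalently, take A + A and drop any sum 2a that is achievable ONLY as a + a for a ∈ A (i.e. sums representable only with equal summands).
Enumerate pairs (a, a') with a < a' (symmetric, so each unordered pair gives one sum; this covers all a ≠ a'):
  1 + 2 = 3
  1 + 3 = 4
  1 + 4 = 5
  1 + 8 = 9
  1 + 9 = 10
  2 + 3 = 5
  2 + 4 = 6
  2 + 8 = 10
  2 + 9 = 11
  3 + 4 = 7
  3 + 8 = 11
  3 + 9 = 12
  4 + 8 = 12
  4 + 9 = 13
  8 + 9 = 17
Collected distinct sums: {3, 4, 5, 6, 7, 9, 10, 11, 12, 13, 17}
|A +̂ A| = 11
(Reference bound: |A +̂ A| ≥ 2|A| - 3 for |A| ≥ 2, with |A| = 6 giving ≥ 9.)

|A +̂ A| = 11


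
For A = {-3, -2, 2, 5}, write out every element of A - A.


A - A = {a - a' : a, a' ∈ A}.
Compute a - a' for each ordered pair (a, a'):
a = -3: -3--3=0, -3--2=-1, -3-2=-5, -3-5=-8
a = -2: -2--3=1, -2--2=0, -2-2=-4, -2-5=-7
a = 2: 2--3=5, 2--2=4, 2-2=0, 2-5=-3
a = 5: 5--3=8, 5--2=7, 5-2=3, 5-5=0
Collecting distinct values (and noting 0 appears from a-a):
A - A = {-8, -7, -5, -4, -3, -1, 0, 1, 3, 4, 5, 7, 8}
|A - A| = 13

A - A = {-8, -7, -5, -4, -3, -1, 0, 1, 3, 4, 5, 7, 8}


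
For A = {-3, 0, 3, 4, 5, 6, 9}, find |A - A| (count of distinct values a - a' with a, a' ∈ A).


A - A = {a - a' : a, a' ∈ A}; |A| = 7.
Bounds: 2|A|-1 ≤ |A - A| ≤ |A|² - |A| + 1, i.e. 13 ≤ |A - A| ≤ 43.
Note: 0 ∈ A - A always (from a - a). The set is symmetric: if d ∈ A - A then -d ∈ A - A.
Enumerate nonzero differences d = a - a' with a > a' (then include -d):
Positive differences: {1, 2, 3, 4, 5, 6, 7, 8, 9, 12}
Full difference set: {0} ∪ (positive diffs) ∪ (negative diffs).
|A - A| = 1 + 2·10 = 21 (matches direct enumeration: 21).

|A - A| = 21


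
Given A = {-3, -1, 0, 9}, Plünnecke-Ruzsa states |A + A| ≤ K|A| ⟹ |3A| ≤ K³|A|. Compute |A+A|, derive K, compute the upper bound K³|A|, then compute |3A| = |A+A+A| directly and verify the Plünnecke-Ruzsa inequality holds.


|A| = 4.
Step 1: Compute A + A by enumerating all 16 pairs.
A + A = {-6, -4, -3, -2, -1, 0, 6, 8, 9, 18}, so |A + A| = 10.
Step 2: Doubling constant K = |A + A|/|A| = 10/4 = 10/4 ≈ 2.5000.
Step 3: Plünnecke-Ruzsa gives |3A| ≤ K³·|A| = (2.5000)³ · 4 ≈ 62.5000.
Step 4: Compute 3A = A + A + A directly by enumerating all triples (a,b,c) ∈ A³; |3A| = 19.
Step 5: Check 19 ≤ 62.5000? Yes ✓.

K = 10/4, Plünnecke-Ruzsa bound K³|A| ≈ 62.5000, |3A| = 19, inequality holds.


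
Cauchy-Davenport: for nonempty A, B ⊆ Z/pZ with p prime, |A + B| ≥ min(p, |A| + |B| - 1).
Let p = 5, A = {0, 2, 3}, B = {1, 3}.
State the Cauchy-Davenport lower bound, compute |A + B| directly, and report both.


Cauchy-Davenport: |A + B| ≥ min(p, |A| + |B| - 1) for A, B nonempty in Z/pZ.
|A| = 3, |B| = 2, p = 5.
CD lower bound = min(5, 3 + 2 - 1) = min(5, 4) = 4.
Compute A + B mod 5 directly:
a = 0: 0+1=1, 0+3=3
a = 2: 2+1=3, 2+3=0
a = 3: 3+1=4, 3+3=1
A + B = {0, 1, 3, 4}, so |A + B| = 4.
Verify: 4 ≥ 4? Yes ✓.

CD lower bound = 4, actual |A + B| = 4.


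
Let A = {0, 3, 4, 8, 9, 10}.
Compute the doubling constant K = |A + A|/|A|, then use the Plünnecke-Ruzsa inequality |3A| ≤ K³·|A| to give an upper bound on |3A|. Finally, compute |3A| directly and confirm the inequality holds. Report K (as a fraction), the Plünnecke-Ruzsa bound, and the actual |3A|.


|A| = 6.
Step 1: Compute A + A by enumerating all 36 pairs.
A + A = {0, 3, 4, 6, 7, 8, 9, 10, 11, 12, 13, 14, 16, 17, 18, 19, 20}, so |A + A| = 17.
Step 2: Doubling constant K = |A + A|/|A| = 17/6 = 17/6 ≈ 2.8333.
Step 3: Plünnecke-Ruzsa gives |3A| ≤ K³·|A| = (2.8333)³ · 6 ≈ 136.4722.
Step 4: Compute 3A = A + A + A directly by enumerating all triples (a,b,c) ∈ A³; |3A| = 28.
Step 5: Check 28 ≤ 136.4722? Yes ✓.

K = 17/6, Plünnecke-Ruzsa bound K³|A| ≈ 136.4722, |3A| = 28, inequality holds.


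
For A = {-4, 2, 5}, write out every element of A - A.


A - A = {a - a' : a, a' ∈ A}.
Compute a - a' for each ordered pair (a, a'):
a = -4: -4--4=0, -4-2=-6, -4-5=-9
a = 2: 2--4=6, 2-2=0, 2-5=-3
a = 5: 5--4=9, 5-2=3, 5-5=0
Collecting distinct values (and noting 0 appears from a-a):
A - A = {-9, -6, -3, 0, 3, 6, 9}
|A - A| = 7

A - A = {-9, -6, -3, 0, 3, 6, 9}


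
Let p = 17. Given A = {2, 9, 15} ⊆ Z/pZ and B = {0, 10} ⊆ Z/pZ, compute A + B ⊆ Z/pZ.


Work in Z/17Z: reduce every sum a + b modulo 17.
Enumerate all 6 pairs:
a = 2: 2+0=2, 2+10=12
a = 9: 9+0=9, 9+10=2
a = 15: 15+0=15, 15+10=8
Distinct residues collected: {2, 8, 9, 12, 15}
|A + B| = 5 (out of 17 total residues).

A + B = {2, 8, 9, 12, 15}


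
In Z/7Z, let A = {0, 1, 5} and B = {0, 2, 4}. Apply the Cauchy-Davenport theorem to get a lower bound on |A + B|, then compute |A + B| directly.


Cauchy-Davenport: |A + B| ≥ min(p, |A| + |B| - 1) for A, B nonempty in Z/pZ.
|A| = 3, |B| = 3, p = 7.
CD lower bound = min(7, 3 + 3 - 1) = min(7, 5) = 5.
Compute A + B mod 7 directly:
a = 0: 0+0=0, 0+2=2, 0+4=4
a = 1: 1+0=1, 1+2=3, 1+4=5
a = 5: 5+0=5, 5+2=0, 5+4=2
A + B = {0, 1, 2, 3, 4, 5}, so |A + B| = 6.
Verify: 6 ≥ 5? Yes ✓.

CD lower bound = 5, actual |A + B| = 6.


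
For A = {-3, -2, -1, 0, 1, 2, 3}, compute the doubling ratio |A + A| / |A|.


|A| = 7.
Compute A + A by enumerating all 49 pairs.
A + A = {-6, -5, -4, -3, -2, -1, 0, 1, 2, 3, 4, 5, 6}, so |A + A| = 13.
K = |A + A| / |A| = 13/7 (already in lowest terms) ≈ 1.8571.
Reference: AP of size 7 gives K = 13/7 ≈ 1.8571; a fully generic set of size 7 gives K ≈ 4.0000.

|A| = 7, |A + A| = 13, K = 13/7.


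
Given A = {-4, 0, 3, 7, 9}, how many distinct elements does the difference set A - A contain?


A - A = {a - a' : a, a' ∈ A}; |A| = 5.
Bounds: 2|A|-1 ≤ |A - A| ≤ |A|² - |A| + 1, i.e. 9 ≤ |A - A| ≤ 21.
Note: 0 ∈ A - A always (from a - a). The set is symmetric: if d ∈ A - A then -d ∈ A - A.
Enumerate nonzero differences d = a - a' with a > a' (then include -d):
Positive differences: {2, 3, 4, 6, 7, 9, 11, 13}
Full difference set: {0} ∪ (positive diffs) ∪ (negative diffs).
|A - A| = 1 + 2·8 = 17 (matches direct enumeration: 17).

|A - A| = 17


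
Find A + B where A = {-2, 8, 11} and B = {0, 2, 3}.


A + B = {a + b : a ∈ A, b ∈ B}.
Enumerate all |A|·|B| = 3·3 = 9 pairs (a, b) and collect distinct sums.
a = -2: -2+0=-2, -2+2=0, -2+3=1
a = 8: 8+0=8, 8+2=10, 8+3=11
a = 11: 11+0=11, 11+2=13, 11+3=14
Collecting distinct sums: A + B = {-2, 0, 1, 8, 10, 11, 13, 14}
|A + B| = 8

A + B = {-2, 0, 1, 8, 10, 11, 13, 14}


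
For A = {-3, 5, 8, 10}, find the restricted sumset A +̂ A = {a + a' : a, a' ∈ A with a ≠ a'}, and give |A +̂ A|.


Restricted sumset: A +̂ A = {a + a' : a ∈ A, a' ∈ A, a ≠ a'}.
Equivalently, take A + A and drop any sum 2a that is achievable ONLY as a + a for a ∈ A (i.e. sums representable only with equal summands).
Enumerate pairs (a, a') with a < a' (symmetric, so each unordered pair gives one sum; this covers all a ≠ a'):
  -3 + 5 = 2
  -3 + 8 = 5
  -3 + 10 = 7
  5 + 8 = 13
  5 + 10 = 15
  8 + 10 = 18
Collected distinct sums: {2, 5, 7, 13, 15, 18}
|A +̂ A| = 6
(Reference bound: |A +̂ A| ≥ 2|A| - 3 for |A| ≥ 2, with |A| = 4 giving ≥ 5.)

|A +̂ A| = 6


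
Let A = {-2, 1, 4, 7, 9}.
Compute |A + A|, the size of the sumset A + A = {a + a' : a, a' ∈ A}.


A + A = {a + a' : a, a' ∈ A}; |A| = 5.
General bounds: 2|A| - 1 ≤ |A + A| ≤ |A|(|A|+1)/2, i.e. 9 ≤ |A + A| ≤ 15.
Lower bound 2|A|-1 is attained iff A is an arithmetic progression.
Enumerate sums a + a' for a ≤ a' (symmetric, so this suffices):
a = -2: -2+-2=-4, -2+1=-1, -2+4=2, -2+7=5, -2+9=7
a = 1: 1+1=2, 1+4=5, 1+7=8, 1+9=10
a = 4: 4+4=8, 4+7=11, 4+9=13
a = 7: 7+7=14, 7+9=16
a = 9: 9+9=18
Distinct sums: {-4, -1, 2, 5, 7, 8, 10, 11, 13, 14, 16, 18}
|A + A| = 12

|A + A| = 12


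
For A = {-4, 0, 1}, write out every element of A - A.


A - A = {a - a' : a, a' ∈ A}.
Compute a - a' for each ordered pair (a, a'):
a = -4: -4--4=0, -4-0=-4, -4-1=-5
a = 0: 0--4=4, 0-0=0, 0-1=-1
a = 1: 1--4=5, 1-0=1, 1-1=0
Collecting distinct values (and noting 0 appears from a-a):
A - A = {-5, -4, -1, 0, 1, 4, 5}
|A - A| = 7

A - A = {-5, -4, -1, 0, 1, 4, 5}


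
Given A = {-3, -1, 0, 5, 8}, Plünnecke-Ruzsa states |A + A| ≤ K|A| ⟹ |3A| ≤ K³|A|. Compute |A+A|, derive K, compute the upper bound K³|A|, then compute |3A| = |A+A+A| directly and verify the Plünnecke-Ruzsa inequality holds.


|A| = 5.
Step 1: Compute A + A by enumerating all 25 pairs.
A + A = {-6, -4, -3, -2, -1, 0, 2, 4, 5, 7, 8, 10, 13, 16}, so |A + A| = 14.
Step 2: Doubling constant K = |A + A|/|A| = 14/5 = 14/5 ≈ 2.8000.
Step 3: Plünnecke-Ruzsa gives |3A| ≤ K³·|A| = (2.8000)³ · 5 ≈ 109.7600.
Step 4: Compute 3A = A + A + A directly by enumerating all triples (a,b,c) ∈ A³; |3A| = 26.
Step 5: Check 26 ≤ 109.7600? Yes ✓.

K = 14/5, Plünnecke-Ruzsa bound K³|A| ≈ 109.7600, |3A| = 26, inequality holds.


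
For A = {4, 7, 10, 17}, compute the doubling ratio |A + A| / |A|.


|A| = 4.
Compute A + A by enumerating all 16 pairs.
A + A = {8, 11, 14, 17, 20, 21, 24, 27, 34}, so |A + A| = 9.
K = |A + A| / |A| = 9/4 (already in lowest terms) ≈ 2.2500.
Reference: AP of size 4 gives K = 7/4 ≈ 1.7500; a fully generic set of size 4 gives K ≈ 2.5000.

|A| = 4, |A + A| = 9, K = 9/4.


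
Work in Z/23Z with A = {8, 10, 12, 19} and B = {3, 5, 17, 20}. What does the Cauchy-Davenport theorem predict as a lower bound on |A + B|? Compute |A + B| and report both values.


Cauchy-Davenport: |A + B| ≥ min(p, |A| + |B| - 1) for A, B nonempty in Z/pZ.
|A| = 4, |B| = 4, p = 23.
CD lower bound = min(23, 4 + 4 - 1) = min(23, 7) = 7.
Compute A + B mod 23 directly:
a = 8: 8+3=11, 8+5=13, 8+17=2, 8+20=5
a = 10: 10+3=13, 10+5=15, 10+17=4, 10+20=7
a = 12: 12+3=15, 12+5=17, 12+17=6, 12+20=9
a = 19: 19+3=22, 19+5=1, 19+17=13, 19+20=16
A + B = {1, 2, 4, 5, 6, 7, 9, 11, 13, 15, 16, 17, 22}, so |A + B| = 13.
Verify: 13 ≥ 7? Yes ✓.

CD lower bound = 7, actual |A + B| = 13.


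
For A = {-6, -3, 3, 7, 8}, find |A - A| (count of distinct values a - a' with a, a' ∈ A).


A - A = {a - a' : a, a' ∈ A}; |A| = 5.
Bounds: 2|A|-1 ≤ |A - A| ≤ |A|² - |A| + 1, i.e. 9 ≤ |A - A| ≤ 21.
Note: 0 ∈ A - A always (from a - a). The set is symmetric: if d ∈ A - A then -d ∈ A - A.
Enumerate nonzero differences d = a - a' with a > a' (then include -d):
Positive differences: {1, 3, 4, 5, 6, 9, 10, 11, 13, 14}
Full difference set: {0} ∪ (positive diffs) ∪ (negative diffs).
|A - A| = 1 + 2·10 = 21 (matches direct enumeration: 21).

|A - A| = 21


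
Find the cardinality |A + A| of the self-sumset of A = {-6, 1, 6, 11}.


A + A = {a + a' : a, a' ∈ A}; |A| = 4.
General bounds: 2|A| - 1 ≤ |A + A| ≤ |A|(|A|+1)/2, i.e. 7 ≤ |A + A| ≤ 10.
Lower bound 2|A|-1 is attained iff A is an arithmetic progression.
Enumerate sums a + a' for a ≤ a' (symmetric, so this suffices):
a = -6: -6+-6=-12, -6+1=-5, -6+6=0, -6+11=5
a = 1: 1+1=2, 1+6=7, 1+11=12
a = 6: 6+6=12, 6+11=17
a = 11: 11+11=22
Distinct sums: {-12, -5, 0, 2, 5, 7, 12, 17, 22}
|A + A| = 9

|A + A| = 9


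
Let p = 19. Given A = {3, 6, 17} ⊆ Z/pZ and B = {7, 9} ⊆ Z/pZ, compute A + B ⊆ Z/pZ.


Work in Z/19Z: reduce every sum a + b modulo 19.
Enumerate all 6 pairs:
a = 3: 3+7=10, 3+9=12
a = 6: 6+7=13, 6+9=15
a = 17: 17+7=5, 17+9=7
Distinct residues collected: {5, 7, 10, 12, 13, 15}
|A + B| = 6 (out of 19 total residues).

A + B = {5, 7, 10, 12, 13, 15}


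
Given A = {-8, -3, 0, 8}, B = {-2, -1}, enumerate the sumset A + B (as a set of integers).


A + B = {a + b : a ∈ A, b ∈ B}.
Enumerate all |A|·|B| = 4·2 = 8 pairs (a, b) and collect distinct sums.
a = -8: -8+-2=-10, -8+-1=-9
a = -3: -3+-2=-5, -3+-1=-4
a = 0: 0+-2=-2, 0+-1=-1
a = 8: 8+-2=6, 8+-1=7
Collecting distinct sums: A + B = {-10, -9, -5, -4, -2, -1, 6, 7}
|A + B| = 8

A + B = {-10, -9, -5, -4, -2, -1, 6, 7}


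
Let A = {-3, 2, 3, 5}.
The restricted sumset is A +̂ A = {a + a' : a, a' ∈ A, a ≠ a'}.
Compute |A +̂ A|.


Restricted sumset: A +̂ A = {a + a' : a ∈ A, a' ∈ A, a ≠ a'}.
Equivalently, take A + A and drop any sum 2a that is achievable ONLY as a + a for a ∈ A (i.e. sums representable only with equal summands).
Enumerate pairs (a, a') with a < a' (symmetric, so each unordered pair gives one sum; this covers all a ≠ a'):
  -3 + 2 = -1
  -3 + 3 = 0
  -3 + 5 = 2
  2 + 3 = 5
  2 + 5 = 7
  3 + 5 = 8
Collected distinct sums: {-1, 0, 2, 5, 7, 8}
|A +̂ A| = 6
(Reference bound: |A +̂ A| ≥ 2|A| - 3 for |A| ≥ 2, with |A| = 4 giving ≥ 5.)

|A +̂ A| = 6


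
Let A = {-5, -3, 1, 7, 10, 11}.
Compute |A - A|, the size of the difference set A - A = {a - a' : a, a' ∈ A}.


A - A = {a - a' : a, a' ∈ A}; |A| = 6.
Bounds: 2|A|-1 ≤ |A - A| ≤ |A|² - |A| + 1, i.e. 11 ≤ |A - A| ≤ 31.
Note: 0 ∈ A - A always (from a - a). The set is symmetric: if d ∈ A - A then -d ∈ A - A.
Enumerate nonzero differences d = a - a' with a > a' (then include -d):
Positive differences: {1, 2, 3, 4, 6, 9, 10, 12, 13, 14, 15, 16}
Full difference set: {0} ∪ (positive diffs) ∪ (negative diffs).
|A - A| = 1 + 2·12 = 25 (matches direct enumeration: 25).

|A - A| = 25
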